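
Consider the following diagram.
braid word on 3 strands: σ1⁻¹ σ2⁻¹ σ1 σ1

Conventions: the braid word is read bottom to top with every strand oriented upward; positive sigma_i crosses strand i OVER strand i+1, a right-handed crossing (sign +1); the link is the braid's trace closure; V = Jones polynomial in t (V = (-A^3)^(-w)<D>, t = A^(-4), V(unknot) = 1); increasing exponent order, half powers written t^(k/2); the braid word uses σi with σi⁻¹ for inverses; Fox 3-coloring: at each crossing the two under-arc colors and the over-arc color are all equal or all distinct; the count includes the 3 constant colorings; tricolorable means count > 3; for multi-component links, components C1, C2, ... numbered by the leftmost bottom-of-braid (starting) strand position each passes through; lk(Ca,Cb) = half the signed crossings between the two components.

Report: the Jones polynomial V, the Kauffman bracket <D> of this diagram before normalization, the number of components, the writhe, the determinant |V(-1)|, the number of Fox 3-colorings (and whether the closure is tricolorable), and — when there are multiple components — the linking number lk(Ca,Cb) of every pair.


V(t) = 1
bracket: 1, w = 0
1 component, writhe 0, over 4 crossings
det 1, colorings 3 of 3^4 — not tricolorable
observation: w = 0 (over 4 crossings) is diagram-only; (-A^3)^(0) removes it from V


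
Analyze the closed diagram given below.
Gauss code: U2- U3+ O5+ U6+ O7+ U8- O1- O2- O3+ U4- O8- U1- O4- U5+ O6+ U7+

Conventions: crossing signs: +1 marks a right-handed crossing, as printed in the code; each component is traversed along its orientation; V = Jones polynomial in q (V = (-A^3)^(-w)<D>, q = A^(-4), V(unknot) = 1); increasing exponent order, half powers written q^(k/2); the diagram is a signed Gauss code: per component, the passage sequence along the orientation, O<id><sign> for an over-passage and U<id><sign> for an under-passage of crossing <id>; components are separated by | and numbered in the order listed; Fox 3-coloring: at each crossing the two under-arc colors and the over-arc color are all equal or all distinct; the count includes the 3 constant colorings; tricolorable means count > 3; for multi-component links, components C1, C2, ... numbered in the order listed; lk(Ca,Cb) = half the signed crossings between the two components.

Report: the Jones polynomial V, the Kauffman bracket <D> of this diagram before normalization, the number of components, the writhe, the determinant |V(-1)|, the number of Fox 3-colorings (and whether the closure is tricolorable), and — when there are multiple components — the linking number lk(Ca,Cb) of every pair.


Jones polynomial: V(q) = -q^-3 + q^-2 - q^-1 + 3 - q + q^2 - q^3
<D> = -A^-12 + A^-8 - A^-4 + 3 - A^4 + A^8 - A^12; writhe 0
components 1, writhe 0 (8 crossings)
3-colorings: 27 of 3^8, det 9 — tricolorable
note: w = 0 (over 8 crossings) is diagram-only; (-A^3)^(0) removes it from V


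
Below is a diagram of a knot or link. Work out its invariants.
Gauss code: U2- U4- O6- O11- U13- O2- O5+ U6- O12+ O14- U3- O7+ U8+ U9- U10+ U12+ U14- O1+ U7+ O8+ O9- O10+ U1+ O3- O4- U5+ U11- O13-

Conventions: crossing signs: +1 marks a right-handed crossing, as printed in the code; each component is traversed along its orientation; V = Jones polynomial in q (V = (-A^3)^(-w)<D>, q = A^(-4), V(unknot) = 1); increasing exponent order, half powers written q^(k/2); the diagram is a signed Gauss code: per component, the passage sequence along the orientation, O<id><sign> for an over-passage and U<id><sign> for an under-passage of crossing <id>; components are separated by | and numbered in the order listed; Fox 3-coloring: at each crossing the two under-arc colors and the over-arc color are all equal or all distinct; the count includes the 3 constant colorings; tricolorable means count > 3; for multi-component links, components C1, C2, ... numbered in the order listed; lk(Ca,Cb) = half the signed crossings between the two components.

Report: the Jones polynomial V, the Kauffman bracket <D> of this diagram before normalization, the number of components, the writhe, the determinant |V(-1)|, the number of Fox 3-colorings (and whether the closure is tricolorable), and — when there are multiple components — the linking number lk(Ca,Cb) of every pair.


V = -q^-5 + q^-4 - 2q^-3 + 4q^-2 - 3q^-1 + 4 - 3q + 2q^2 - q^3
<D> = -A^-18 + 2A^-14 - 3A^-10 + 4A^-6 - 3A^-2 + 4A^2 - 2A^6 + A^10 - A^14 (w = -2)
1 component over 14 crossings, w = -2
9 Fox colorings among 3^14, |V(-1)| = 21: tricolorable
why: w = -2 shifts under R1 moves; the (-A^3)^(2) factor cancels that in V


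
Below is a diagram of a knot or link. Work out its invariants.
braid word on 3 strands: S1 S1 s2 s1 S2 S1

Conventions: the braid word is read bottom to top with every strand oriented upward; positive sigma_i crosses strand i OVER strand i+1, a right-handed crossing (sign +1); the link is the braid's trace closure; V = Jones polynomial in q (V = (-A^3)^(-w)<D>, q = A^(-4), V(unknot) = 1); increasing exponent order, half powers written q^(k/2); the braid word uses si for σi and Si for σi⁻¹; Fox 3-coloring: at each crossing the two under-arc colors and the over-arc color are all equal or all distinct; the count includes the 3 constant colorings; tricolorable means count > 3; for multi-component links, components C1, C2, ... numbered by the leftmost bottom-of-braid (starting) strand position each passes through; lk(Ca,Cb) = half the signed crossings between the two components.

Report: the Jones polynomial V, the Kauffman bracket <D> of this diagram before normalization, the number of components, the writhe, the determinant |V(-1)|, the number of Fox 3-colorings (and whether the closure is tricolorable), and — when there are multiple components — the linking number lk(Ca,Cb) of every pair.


V = -q^-4 + q^-3 + q^-1
<D> = A^-2 + A^6 - A^10 (w = -2)
1 component over 6 crossings, w = -2
9 Fox colorings among 3^6, |V(-1)| = 3: tricolorable
why: the span of V is 3, forcing >= 3 crossings in any diagram


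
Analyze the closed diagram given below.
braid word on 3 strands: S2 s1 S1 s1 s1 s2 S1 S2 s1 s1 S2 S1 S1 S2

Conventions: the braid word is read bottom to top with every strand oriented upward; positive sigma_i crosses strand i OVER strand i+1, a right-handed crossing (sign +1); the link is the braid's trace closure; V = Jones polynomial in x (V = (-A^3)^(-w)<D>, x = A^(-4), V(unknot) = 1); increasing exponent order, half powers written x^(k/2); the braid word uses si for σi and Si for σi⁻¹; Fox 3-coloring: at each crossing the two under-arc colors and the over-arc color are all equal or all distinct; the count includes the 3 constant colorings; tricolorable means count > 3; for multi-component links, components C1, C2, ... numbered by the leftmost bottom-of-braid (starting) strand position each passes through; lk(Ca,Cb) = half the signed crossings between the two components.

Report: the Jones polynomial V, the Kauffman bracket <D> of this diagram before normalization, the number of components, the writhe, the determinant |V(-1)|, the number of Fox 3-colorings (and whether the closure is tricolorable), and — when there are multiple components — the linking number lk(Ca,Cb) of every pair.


V(x) = x^-6 - 2x^-5 + 2x^-4 - 3x^-3 + 4x^-2 - 3x^-1 + 3 - 2x + x^2
bracket: A^-14 - 2A^-10 + 3A^-6 - 3A^-2 + 4A^2 - 3A^6 + 2A^10 - 2A^14 + A^18, w = -2
1 component, writhe -2, over 14 crossings
det 21, colorings 9 of 3^14 — tricolorable
observation: the span of V is 8, forcing >= 8 crossings in any diagram


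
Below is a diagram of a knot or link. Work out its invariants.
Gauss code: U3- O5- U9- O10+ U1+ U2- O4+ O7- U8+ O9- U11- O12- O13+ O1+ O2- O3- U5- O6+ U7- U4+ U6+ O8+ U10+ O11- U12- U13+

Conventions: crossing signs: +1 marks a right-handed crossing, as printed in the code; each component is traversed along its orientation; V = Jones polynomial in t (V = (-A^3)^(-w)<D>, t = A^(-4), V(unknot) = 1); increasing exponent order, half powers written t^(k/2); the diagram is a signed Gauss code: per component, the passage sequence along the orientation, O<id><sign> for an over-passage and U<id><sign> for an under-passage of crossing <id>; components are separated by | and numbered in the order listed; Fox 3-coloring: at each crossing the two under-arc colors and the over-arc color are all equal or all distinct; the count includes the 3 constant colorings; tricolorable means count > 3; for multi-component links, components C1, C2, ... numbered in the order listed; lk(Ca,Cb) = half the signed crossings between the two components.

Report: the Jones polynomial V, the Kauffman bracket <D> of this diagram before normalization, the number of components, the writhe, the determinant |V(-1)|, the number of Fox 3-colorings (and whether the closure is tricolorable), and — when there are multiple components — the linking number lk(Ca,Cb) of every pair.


V(t) = t^-5 - 2t^-4 + 2t^-3 - 2t^-2 + 2t^-1 - 1 + t
bracket: -A^-7 + A^-3 - 2A + 2A^5 - 2A^9 + 2A^13 - A^17, w = -1
1 component, writhe -1, over 13 crossings
det 11, colorings 3 of 3^13 — not tricolorable
observation: w = -1 shifts under R1 moves; the (-A^3)^(1) factor cancels that in V


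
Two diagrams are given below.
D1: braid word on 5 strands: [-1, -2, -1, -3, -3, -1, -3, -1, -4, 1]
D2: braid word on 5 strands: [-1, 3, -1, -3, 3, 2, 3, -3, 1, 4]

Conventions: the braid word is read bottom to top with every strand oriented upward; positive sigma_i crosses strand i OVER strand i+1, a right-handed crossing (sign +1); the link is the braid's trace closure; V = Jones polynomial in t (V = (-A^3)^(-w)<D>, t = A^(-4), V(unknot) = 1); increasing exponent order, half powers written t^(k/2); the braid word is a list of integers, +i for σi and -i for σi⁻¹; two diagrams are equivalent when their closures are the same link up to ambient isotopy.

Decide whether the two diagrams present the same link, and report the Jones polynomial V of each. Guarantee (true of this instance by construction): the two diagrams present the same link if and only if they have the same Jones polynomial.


equivalent: no
D1 (bracket A^-16 + 2A^-8 - 2A^-4 + 1 - 2A^4 + A^8; 10 crossings at w = -8): V = t^-8 - 2t^-7 + t^-6 - 2t^-5 + 2t^-4 + t^-2
V(D2) = 1  (w +2, c 10, <D> = A^6)
key observation: comparing 2 Jones polynomials yields 2 groups


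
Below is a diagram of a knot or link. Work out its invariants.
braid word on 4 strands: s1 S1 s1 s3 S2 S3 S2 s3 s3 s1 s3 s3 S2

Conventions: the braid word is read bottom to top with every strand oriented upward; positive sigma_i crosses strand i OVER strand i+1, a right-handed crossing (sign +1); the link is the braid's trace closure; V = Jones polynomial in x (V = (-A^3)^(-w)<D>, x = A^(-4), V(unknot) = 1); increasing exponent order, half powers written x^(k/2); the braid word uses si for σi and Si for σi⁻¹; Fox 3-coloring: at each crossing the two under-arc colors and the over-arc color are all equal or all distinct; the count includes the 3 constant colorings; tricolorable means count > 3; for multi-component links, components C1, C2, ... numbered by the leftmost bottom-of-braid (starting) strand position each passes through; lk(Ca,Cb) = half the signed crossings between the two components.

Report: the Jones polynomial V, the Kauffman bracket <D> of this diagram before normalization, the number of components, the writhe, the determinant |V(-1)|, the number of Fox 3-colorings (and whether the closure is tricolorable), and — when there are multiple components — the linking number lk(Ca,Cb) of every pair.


Jones polynomial: V(x) = x^-1 - 1 + 2x - 3x^2 + 3x^3 - 2x^4 + 2x^5 - x^6
<D> = A^-15 - 2A^-11 + 2A^-7 - 3A^-3 + 3A - 2A^5 + A^9 - A^13; writhe +3
components 1, writhe +3 (13 crossings)
3-colorings: 9 of 3^13, det 15 — tricolorable
note: V spans 7 powers of x: at least 7 crossings in any diagram


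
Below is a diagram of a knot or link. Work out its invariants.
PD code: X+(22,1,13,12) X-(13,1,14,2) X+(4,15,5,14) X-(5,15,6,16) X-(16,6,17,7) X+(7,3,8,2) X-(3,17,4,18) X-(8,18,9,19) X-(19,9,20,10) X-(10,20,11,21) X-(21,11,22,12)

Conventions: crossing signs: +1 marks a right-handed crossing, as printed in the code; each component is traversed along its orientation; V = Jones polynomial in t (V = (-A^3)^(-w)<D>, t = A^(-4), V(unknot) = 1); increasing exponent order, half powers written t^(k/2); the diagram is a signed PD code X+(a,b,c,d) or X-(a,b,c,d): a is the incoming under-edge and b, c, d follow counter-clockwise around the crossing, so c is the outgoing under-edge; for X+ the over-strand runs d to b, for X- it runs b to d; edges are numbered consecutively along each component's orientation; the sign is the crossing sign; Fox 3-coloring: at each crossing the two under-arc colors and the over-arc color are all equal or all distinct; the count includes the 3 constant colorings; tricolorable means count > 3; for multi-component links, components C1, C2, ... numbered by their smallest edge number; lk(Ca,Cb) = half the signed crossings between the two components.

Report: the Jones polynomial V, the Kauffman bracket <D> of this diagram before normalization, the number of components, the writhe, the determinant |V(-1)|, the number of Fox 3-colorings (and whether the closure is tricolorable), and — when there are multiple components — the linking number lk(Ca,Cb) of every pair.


V(t) = -t^(-15/2) + t^(-13/2) - 2t^(-11/2) + 2t^(-9/2) - 2t^(-7/2) + t^(-5/2) - t^(-3/2)
bracket: A^-9 - A^-5 + 2A^-1 - 2A^3 + 2A^7 - A^11 + A^15, w = -5
2 components, writhe -5, over 11 crossings
lk(C1,C2) = -3
det 10, colorings 3 of 3^11 — not tricolorable
observation: the 1 component pair carries total linking -3


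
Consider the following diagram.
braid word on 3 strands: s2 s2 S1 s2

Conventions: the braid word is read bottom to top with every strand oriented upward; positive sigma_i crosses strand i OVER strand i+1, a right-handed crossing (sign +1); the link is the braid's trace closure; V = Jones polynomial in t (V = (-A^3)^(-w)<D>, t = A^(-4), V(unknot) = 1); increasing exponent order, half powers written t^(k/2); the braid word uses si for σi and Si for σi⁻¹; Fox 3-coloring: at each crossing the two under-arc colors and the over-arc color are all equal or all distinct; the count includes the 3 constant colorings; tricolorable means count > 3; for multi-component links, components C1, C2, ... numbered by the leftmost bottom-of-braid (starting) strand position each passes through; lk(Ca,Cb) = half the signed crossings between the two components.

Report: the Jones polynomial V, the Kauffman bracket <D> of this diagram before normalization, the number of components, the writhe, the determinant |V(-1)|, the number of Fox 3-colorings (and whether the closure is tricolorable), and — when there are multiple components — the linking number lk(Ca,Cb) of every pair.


V(t) = t + t^3 - t^4
bracket: -A^-10 + A^-6 + A^2, w = +2
1 component, writhe +2, over 4 crossings
det 3, colorings 9 of 3^4 — tricolorable
observation: |V(-1)| = 3: so tricolorable, since 3 divides 3


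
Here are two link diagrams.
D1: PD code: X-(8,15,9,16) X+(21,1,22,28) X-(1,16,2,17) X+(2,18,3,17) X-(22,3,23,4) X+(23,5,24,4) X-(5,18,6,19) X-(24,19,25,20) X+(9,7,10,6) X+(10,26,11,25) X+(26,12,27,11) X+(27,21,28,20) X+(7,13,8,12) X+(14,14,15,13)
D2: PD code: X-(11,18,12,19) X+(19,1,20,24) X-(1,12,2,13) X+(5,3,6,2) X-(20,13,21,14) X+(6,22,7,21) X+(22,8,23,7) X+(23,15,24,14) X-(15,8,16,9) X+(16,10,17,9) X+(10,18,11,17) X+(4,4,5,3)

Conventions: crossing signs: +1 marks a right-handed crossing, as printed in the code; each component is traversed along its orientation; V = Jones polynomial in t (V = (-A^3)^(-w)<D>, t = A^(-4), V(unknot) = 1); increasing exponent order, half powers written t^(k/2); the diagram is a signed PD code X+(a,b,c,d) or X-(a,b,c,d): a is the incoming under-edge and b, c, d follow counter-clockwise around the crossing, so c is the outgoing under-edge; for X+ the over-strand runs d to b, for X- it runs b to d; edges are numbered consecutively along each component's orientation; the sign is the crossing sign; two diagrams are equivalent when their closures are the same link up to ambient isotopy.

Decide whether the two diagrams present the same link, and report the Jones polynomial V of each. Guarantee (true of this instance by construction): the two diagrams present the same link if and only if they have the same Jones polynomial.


equivalent: yes
V(D1) = t + t^3 - t^4  (w +4, c 14, <D> = -A^-4 + 1 + A^8)
V(D2) = t + t^3 - t^4  [12 crossings, <D> = -A^-4 + 1 + A^8, w = +4]
key observation: from 14 to 12 crossings by R-moves: one link, two diagrams


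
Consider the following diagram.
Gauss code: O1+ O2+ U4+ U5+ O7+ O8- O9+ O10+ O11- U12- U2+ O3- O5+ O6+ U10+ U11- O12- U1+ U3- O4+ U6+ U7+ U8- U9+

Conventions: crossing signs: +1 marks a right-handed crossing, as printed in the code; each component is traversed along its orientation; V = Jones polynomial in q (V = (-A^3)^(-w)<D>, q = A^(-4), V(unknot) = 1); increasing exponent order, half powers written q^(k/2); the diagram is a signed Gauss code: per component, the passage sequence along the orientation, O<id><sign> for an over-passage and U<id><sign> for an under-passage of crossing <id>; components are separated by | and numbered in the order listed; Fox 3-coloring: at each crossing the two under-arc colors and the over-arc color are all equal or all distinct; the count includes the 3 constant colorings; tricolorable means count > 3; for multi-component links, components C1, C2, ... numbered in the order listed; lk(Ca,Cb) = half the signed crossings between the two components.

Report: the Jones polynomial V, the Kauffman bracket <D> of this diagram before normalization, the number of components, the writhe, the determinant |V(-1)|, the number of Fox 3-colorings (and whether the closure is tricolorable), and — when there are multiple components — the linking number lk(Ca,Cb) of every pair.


V = q - q^2 + 2q^3 - q^4 + q^5 - q^6
<D> = -A^-12 + A^-8 - A^-4 + 2 - A^4 + A^8 (w = +4)
1 component over 12 crossings, w = +4
3 Fox colorings among 3^12, |V(-1)| = 7: not tricolorable
why: w = +4 shifts under R1 moves; the (-A^3)^(-4) factor cancels that in V


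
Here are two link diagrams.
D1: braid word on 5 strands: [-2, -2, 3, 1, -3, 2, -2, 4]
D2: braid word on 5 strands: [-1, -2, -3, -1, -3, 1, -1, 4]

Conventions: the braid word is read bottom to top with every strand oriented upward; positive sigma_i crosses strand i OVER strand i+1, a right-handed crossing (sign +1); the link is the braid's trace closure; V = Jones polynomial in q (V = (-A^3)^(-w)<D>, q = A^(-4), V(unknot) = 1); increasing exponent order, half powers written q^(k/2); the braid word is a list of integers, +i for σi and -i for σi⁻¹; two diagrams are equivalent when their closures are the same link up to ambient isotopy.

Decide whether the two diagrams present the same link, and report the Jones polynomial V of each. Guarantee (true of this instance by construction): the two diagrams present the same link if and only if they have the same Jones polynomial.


equivalent: no
D1 (bracket 1 + A^4 + A^8 + A^12; 8 crossings at w = 0): V = q^-3 + q^-2 + q^-1 + 1
V(D2) = q^-5 + 2q^-3 + q^-1  (w -4, c 8, <D> = A^-8 + 2 + A^8)
key observation: comparing 2 Jones polynomials yields 2 groups


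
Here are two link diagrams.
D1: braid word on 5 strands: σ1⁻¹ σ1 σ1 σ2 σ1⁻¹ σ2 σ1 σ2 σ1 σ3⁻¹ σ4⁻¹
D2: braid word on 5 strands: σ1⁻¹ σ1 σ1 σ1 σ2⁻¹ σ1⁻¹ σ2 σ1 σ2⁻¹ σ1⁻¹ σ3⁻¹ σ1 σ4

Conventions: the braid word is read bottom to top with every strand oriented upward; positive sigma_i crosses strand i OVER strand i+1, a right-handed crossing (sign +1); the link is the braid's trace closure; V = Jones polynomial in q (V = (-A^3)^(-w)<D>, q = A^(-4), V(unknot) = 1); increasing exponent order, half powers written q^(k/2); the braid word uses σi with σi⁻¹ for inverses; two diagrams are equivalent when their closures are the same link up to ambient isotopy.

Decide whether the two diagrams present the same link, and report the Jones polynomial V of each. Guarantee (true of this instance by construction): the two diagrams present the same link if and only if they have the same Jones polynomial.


equivalent: no
V(D1) = -q^(3/2) - 2q^(7/2) + q^(9/2) - q^(11/2) + q^(13/2)  (w +3, c 11, <D> = -A^-17 + A^-13 - A^-9 + 2A^-5 + A^3)
V(D2) = -q^(-3/2) - 2q^(1/2) + q^(3/2) - q^(5/2) + q^(7/2)  [13 crossings, <D> = -A^-11 + A^-7 - A^-3 + 2A + A^9, w = +1]
key observation: 2 values of V(q) split the 2 diagrams


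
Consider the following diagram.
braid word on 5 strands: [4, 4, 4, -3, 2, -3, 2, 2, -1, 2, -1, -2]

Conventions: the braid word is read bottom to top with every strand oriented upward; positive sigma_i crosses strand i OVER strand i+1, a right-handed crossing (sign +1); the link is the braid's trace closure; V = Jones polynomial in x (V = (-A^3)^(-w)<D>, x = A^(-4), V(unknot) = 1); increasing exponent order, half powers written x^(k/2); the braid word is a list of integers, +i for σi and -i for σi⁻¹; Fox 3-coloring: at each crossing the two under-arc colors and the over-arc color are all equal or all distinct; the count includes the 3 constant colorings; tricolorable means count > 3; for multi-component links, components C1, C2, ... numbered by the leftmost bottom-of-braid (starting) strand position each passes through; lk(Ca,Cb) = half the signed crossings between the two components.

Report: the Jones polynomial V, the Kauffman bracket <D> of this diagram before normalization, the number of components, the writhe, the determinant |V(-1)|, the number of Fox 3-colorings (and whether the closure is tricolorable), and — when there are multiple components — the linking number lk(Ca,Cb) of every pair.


V = x^-3 - 2x^-2 + 4x^-1 - 7 + 9x - 10x^2 + 11x^3 - 8x^4 + 6x^5 - 4x^6 + x^7
<D> = A^-22 - 4A^-18 + 6A^-14 - 8A^-10 + 11A^-6 - 10A^-2 + 9A^2 - 7A^6 + 4A^10 - 2A^14 + A^18 (w = +2)
1 component over 12 crossings, w = +2
27 Fox colorings among 3^12, |V(-1)| = 63: tricolorable
why: w = +2 shifts under R1 moves; the (-A^3)^(-2) factor cancels that in V


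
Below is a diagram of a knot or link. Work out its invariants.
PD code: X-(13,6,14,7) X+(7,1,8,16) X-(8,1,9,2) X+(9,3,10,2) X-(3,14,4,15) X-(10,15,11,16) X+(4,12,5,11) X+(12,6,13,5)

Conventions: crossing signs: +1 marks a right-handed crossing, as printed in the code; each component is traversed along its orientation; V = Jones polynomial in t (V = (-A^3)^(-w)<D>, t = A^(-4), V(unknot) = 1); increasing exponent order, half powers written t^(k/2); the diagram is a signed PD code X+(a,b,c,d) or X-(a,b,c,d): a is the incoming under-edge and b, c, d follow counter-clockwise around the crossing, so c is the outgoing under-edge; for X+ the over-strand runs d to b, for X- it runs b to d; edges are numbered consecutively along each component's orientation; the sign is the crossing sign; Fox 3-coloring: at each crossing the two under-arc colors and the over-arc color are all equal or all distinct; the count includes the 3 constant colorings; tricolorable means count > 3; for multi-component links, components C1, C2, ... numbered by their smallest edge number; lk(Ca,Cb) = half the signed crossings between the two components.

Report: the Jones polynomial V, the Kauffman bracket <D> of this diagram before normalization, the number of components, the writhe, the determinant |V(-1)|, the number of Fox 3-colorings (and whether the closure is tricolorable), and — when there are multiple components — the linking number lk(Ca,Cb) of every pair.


V(t) = 1
bracket: 1, w = 0
1 component, writhe 0, over 8 crossings
det 1, colorings 3 of 3^8 — not tricolorable
observation: det 1 = |V(-1)|; not divisible by 3, so not tricolorable


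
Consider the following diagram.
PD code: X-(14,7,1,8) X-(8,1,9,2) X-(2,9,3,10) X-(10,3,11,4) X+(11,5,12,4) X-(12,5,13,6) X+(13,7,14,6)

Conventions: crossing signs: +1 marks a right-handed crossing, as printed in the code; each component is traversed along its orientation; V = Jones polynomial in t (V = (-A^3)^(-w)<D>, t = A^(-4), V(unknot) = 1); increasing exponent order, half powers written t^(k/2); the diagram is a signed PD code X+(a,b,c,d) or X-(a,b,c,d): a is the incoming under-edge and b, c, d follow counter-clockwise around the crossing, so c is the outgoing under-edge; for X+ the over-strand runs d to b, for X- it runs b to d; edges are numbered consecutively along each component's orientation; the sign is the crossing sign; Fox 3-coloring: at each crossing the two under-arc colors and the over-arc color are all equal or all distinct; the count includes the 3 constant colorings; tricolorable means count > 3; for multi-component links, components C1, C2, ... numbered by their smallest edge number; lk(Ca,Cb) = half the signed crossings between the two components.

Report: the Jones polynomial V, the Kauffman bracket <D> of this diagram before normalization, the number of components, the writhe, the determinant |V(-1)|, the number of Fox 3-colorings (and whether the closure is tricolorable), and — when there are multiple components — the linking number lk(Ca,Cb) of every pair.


V = -t^-4 + t^-3 + t^-1
<D> = -A^-5 - A^3 + A^7 (w = -3)
1 component over 7 crossings, w = -3
9 Fox colorings among 3^7, |V(-1)| = 3: tricolorable
why: |V(-1)| = 3: so tricolorable, since 3 divides 3


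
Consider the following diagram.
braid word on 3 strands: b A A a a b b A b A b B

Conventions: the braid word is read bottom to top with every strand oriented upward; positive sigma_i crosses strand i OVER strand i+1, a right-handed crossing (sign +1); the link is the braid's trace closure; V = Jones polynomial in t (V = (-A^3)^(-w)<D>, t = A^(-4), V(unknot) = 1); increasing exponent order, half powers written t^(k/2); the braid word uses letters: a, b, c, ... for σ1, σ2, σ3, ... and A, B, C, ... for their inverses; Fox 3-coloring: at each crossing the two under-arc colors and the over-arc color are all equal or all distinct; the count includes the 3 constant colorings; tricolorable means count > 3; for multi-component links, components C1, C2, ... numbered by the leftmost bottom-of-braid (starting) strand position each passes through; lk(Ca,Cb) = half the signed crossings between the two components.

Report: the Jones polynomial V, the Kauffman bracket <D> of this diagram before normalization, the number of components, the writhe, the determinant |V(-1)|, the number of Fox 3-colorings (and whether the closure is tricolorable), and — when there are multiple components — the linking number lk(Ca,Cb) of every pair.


V = t^-1 - 1 + 2t - 2t^2 + 2t^3 - 2t^4 + t^5
<D> = A^-14 - 2A^-10 + 2A^-6 - 2A^-2 + 2A^2 - A^6 + A^10 (w = +2)
1 component over 12 crossings, w = +2
3 Fox colorings among 3^12, |V(-1)| = 11: not tricolorable
why: inverse pairs cancel, leaving σ2 σ2 σ2 σ1⁻¹ σ2 σ1⁻¹


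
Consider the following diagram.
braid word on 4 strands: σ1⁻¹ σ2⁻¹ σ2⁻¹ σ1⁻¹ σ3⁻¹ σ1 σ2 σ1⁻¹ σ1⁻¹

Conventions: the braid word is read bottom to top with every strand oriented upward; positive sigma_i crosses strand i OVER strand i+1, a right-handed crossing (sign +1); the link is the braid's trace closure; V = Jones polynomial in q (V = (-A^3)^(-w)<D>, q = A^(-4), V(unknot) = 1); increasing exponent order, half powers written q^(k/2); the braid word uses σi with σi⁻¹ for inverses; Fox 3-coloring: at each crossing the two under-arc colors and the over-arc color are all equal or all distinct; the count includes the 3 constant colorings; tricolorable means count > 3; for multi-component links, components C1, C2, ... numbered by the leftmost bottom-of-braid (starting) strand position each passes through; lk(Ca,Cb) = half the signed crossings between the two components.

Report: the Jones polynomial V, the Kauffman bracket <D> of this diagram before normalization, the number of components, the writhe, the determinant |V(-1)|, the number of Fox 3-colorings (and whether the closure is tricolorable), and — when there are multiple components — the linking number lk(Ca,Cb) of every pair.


Jones polynomial: V(q) = -q^-4 + q^-3 + q^-1
<D> = -A^-11 - A^-3 + A; writhe -5
components 1, writhe -5 (9 crossings)
3-colorings: 9 of 3^9, det 3 — tricolorable
note: the span of V is 3, forcing >= 3 crossings in any diagram


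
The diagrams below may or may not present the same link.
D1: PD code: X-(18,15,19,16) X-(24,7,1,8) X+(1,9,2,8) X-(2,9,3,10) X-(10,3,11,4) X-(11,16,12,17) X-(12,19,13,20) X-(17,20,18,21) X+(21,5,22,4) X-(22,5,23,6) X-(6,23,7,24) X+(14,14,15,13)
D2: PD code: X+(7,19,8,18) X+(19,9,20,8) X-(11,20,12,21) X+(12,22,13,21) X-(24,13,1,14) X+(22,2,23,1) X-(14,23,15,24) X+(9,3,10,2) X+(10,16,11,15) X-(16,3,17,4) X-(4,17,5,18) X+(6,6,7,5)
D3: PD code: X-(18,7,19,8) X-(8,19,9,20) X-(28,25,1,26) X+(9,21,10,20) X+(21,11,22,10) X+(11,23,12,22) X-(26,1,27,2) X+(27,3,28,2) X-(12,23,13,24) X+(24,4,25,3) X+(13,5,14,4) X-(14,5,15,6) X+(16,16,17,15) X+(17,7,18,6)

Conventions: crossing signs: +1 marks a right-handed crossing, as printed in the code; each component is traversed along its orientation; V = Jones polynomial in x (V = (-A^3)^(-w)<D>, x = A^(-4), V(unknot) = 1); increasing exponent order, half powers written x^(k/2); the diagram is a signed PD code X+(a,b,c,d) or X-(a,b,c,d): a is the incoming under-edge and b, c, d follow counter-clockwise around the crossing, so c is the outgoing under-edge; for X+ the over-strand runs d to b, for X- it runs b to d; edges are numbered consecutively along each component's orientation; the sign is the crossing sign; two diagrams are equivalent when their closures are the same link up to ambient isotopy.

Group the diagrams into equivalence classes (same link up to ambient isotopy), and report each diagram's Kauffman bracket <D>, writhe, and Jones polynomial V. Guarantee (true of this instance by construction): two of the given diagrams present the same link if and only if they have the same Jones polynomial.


grouping into links: {D1} | {D2} | {D3}
V(D1) = x^-8 - 2x^-7 + x^-6 - 2x^-5 + 2x^-4 + x^-2  (w -6, c 12, <D> = A^-10 + 2A^-2 - 2A^2 + A^6 - 2A^10 + A^14)
V(D2) = x^-2 - x^-1 + 1 - x + x^2  (w +2, c 12, <D> = A^-2 - A^2 + A^6 - A^10 + A^14)
D3 (bracket A^6; 14 crossings at w = +2): V = 1
why: V(x) takes 3 values over 3 diagrams, fixing the grouping


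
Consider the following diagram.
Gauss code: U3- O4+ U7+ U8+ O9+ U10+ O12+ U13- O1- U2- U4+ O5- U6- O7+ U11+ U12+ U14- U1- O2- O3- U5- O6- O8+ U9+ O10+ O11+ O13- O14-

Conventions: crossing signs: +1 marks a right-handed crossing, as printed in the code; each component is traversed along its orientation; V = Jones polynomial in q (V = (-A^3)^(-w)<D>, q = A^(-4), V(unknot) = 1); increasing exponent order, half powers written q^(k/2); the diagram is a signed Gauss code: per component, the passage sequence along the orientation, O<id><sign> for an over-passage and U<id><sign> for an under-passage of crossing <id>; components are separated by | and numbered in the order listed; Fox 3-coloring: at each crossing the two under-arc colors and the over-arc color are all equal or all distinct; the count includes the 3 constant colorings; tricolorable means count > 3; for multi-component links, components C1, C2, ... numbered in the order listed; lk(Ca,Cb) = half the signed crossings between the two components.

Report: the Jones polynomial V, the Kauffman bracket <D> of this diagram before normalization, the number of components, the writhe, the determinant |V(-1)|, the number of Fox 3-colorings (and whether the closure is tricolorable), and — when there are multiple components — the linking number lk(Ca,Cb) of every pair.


V = -q^-3 + q^-2 - q^-1 + 3 - q + q^2 - q^3
<D> = -A^-12 + A^-8 - A^-4 + 3 - A^4 + A^8 - A^12 (w = 0)
1 component over 14 crossings, w = 0
27 Fox colorings among 3^14, |V(-1)| = 9: tricolorable
why: V is palindromic (span 6, det 9): q -> 1/q fixes it; necessary, not sufficient, for amphichirality


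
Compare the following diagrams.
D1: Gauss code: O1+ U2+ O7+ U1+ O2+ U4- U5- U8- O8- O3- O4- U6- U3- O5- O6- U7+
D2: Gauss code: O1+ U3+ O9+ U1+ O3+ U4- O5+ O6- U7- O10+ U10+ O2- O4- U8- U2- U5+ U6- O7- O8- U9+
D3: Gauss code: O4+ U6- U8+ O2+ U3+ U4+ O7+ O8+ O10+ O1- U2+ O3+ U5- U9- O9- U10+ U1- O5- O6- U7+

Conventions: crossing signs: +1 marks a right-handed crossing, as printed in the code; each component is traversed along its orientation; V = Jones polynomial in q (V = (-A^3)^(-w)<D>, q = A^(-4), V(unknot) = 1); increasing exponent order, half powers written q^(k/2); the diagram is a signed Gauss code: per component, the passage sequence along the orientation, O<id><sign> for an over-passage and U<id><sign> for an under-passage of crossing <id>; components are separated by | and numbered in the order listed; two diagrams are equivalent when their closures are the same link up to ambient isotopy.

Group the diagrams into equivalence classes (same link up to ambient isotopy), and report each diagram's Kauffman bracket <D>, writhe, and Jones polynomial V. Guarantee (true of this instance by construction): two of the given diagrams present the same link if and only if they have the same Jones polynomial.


classes: {D1, D2} | {D3}
V(D1) = -q^-3 + q^-2 - q^-1 + 3 - q + q^2 - q^3  [8 crossings, <D> = -A^-18 + A^-14 - A^-10 + 3A^-6 - A^-2 + A^2 - A^6, w = -2]
D2 (bracket -A^-12 + A^-8 - A^-4 + 3 - A^4 + A^8 - A^12; 10 crossings at w = 0): V = -q^-3 + q^-2 - q^-1 + 3 - q + q^2 - q^3
V(D3) = q - q^2 + 2q^3 - q^4 + q^5 - q^6  (w +2, c 10, <D> = -A^-18 + A^-14 - A^-10 + 2A^-6 - A^-2 + A^2)
insight: 2 classes among 3 diagrams; unequal V(q) rules out equality


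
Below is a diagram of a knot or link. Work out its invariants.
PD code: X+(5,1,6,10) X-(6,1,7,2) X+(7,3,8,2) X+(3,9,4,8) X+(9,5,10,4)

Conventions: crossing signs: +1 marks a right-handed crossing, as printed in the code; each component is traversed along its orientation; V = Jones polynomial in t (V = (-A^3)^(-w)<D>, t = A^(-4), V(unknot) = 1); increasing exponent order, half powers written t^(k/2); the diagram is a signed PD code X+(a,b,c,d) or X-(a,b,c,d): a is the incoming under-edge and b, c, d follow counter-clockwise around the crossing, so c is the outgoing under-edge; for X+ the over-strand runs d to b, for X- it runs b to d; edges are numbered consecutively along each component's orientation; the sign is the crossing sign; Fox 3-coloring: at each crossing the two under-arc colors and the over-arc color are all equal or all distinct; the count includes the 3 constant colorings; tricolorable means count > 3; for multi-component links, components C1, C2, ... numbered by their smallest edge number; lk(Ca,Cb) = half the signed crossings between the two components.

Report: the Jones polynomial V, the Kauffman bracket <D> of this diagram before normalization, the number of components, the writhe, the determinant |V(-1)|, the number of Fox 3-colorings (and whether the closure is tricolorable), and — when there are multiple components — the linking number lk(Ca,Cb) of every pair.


V = t + t^3 - t^4
<D> = A^-7 - A^-3 - A^5 (w = +3)
1 component over 5 crossings, w = +3
9 Fox colorings among 3^5, |V(-1)| = 3: tricolorable
why: the span of V is 3, forcing >= 3 crossings in any diagram


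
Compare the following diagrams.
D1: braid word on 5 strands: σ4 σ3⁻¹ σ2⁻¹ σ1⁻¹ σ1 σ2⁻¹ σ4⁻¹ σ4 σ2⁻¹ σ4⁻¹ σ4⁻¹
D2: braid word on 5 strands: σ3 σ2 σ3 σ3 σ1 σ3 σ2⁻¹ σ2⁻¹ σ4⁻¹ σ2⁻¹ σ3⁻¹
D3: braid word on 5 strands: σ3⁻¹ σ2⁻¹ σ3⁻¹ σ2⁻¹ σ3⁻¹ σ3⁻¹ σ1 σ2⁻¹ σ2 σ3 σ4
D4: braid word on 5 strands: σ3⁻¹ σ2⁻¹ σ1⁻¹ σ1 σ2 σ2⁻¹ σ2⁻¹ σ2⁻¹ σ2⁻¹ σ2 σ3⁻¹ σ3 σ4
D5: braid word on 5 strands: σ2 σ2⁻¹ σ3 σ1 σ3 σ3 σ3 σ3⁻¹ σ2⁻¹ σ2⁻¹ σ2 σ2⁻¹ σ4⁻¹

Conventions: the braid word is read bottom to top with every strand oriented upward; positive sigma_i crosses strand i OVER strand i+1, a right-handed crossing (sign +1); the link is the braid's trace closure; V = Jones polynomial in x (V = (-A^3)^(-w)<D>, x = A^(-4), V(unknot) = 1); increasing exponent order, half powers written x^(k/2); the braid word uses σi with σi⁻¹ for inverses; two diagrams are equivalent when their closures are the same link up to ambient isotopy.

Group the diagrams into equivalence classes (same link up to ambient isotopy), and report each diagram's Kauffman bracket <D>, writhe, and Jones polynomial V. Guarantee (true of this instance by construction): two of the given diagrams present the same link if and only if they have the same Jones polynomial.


equivalence classes: {D1, D4} | {D2, D5} | {D3}
D1 (bracket A^-13 + A^-9 + A^-5 - A^3; 11 crossings at w = -5): V = x^(-9/2) - x^(-5/2) - x^(-3/2) - x^(-1/2)
V(D2) = -x^(-3/2) - 2x^(1/2) + x^(3/2) - x^(5/2) + x^(7/2)  [11 crossings, <D> = -A^-11 + A^-7 - A^-3 + 2A + A^9, w = +1]
V(D3) = -x^(-11/2) + x^(-9/2) - x^(-7/2) - x^(-3/2)  (w -3, c 11, <D> = A^-3 + A^5 - A^9 + A^13)
V(D4) = x^(-9/2) - x^(-5/2) - x^(-3/2) - x^(-1/2)  (w -3, c 13, <D> = A^-7 + A^-3 + A - A^9)
V(D5) = -x^(-3/2) - 2x^(1/2) + x^(3/2) - x^(5/2) + x^(7/2)  (w +1, c 13, <D> = -A^-11 + A^-7 - A^-3 + 2A + A^9)
key observation: 3 classes among 5 diagrams; unequal V(x) rules out equality


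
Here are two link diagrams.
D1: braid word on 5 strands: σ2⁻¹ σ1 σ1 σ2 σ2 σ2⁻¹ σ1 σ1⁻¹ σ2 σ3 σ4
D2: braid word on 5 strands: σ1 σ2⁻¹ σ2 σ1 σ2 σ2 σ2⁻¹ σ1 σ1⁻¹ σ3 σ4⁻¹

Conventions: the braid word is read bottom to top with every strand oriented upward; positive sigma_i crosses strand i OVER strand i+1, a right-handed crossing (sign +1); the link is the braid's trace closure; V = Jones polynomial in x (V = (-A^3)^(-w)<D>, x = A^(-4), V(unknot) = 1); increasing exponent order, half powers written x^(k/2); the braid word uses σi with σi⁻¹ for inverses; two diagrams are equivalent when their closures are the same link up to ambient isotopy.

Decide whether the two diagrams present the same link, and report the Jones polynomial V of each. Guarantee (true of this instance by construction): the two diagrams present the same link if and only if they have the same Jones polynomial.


same link: yes
V(D1) = -x^(1/2) - x^(5/2)  [11 crossings, <D> = A^5 + A^13, w = +5]
V(D2) = -x^(1/2) - x^(5/2)  [11 crossings, <D> = A^-1 + A^7, w = +3]
insight: from 11 to 11 crossings by R-moves: one link, two diagrams


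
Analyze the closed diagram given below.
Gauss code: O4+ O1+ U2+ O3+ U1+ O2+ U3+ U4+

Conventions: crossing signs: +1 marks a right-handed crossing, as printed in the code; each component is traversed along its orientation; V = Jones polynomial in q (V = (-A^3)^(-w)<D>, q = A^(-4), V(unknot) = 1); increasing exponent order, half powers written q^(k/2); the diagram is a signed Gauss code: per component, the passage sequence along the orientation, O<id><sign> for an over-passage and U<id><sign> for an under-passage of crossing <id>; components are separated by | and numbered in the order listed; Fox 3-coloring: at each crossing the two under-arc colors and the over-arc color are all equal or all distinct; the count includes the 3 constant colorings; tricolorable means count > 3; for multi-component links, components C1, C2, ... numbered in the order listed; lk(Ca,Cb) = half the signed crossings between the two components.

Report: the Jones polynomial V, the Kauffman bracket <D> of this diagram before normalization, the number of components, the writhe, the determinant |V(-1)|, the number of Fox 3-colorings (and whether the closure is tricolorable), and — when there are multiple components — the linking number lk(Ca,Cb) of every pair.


Jones polynomial: V(q) = q + q^3 - q^4
<D> = -A^-4 + 1 + A^8; writhe +4
components 1, writhe +4 (4 crossings)
3-colorings: 9 of 3^4, det 3 — tricolorable
note: w = +4 (over 4 crossings) is diagram-only; (-A^3)^(-4) removes it from V


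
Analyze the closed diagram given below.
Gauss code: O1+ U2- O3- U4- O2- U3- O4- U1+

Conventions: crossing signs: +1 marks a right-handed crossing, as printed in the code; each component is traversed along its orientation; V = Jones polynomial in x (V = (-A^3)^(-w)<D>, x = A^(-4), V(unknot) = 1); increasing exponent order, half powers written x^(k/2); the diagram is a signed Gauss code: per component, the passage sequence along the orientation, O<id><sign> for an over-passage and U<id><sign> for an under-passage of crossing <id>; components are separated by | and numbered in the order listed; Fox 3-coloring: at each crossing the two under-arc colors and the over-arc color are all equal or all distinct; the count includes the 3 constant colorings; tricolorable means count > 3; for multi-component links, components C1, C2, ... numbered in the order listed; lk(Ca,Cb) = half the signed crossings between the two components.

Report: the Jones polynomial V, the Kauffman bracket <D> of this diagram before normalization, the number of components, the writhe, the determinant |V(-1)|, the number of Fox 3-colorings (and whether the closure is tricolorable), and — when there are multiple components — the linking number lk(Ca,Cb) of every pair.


V(x) = -x^-4 + x^-3 + x^-1
bracket: A^-2 + A^6 - A^10, w = -2
1 component, writhe -2, over 4 crossings
det 3, colorings 9 of 3^4 — tricolorable
observation: V spans 3 powers of x: at least 3 crossings in any diagram
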